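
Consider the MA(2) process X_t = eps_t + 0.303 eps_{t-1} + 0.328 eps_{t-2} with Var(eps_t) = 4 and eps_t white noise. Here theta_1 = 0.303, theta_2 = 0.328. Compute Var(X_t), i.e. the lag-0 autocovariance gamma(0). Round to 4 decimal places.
\gamma(0) = 4.7976

For an MA(q) process X_t = eps_t + sum_i theta_i eps_{t-i} with
Var(eps_t) = sigma^2, the variance is
  gamma(0) = sigma^2 * (1 + sum_i theta_i^2).
  sum_i theta_i^2 = (0.303)^2 + (0.328)^2 = 0.091809 + 0.107584 = 0.199393.
  gamma(0) = 4 * (1 + 0.199393) = 4 * 1.199393 = 4.797572, which rounds to 4.7976.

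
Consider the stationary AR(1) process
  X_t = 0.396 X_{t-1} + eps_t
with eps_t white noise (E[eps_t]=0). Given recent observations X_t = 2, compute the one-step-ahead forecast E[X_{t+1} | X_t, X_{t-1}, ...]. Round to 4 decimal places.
E[X_{t+1} \mid \mathcal F_t] = 0.7920

For an AR(p) model X_t = c + sum_i phi_i X_{t-i} + eps_t, the
one-step-ahead conditional mean is
  E[X_{t+1} | X_t, ...] = c + sum_i phi_i X_{t+1-i}.
Substitute known values:
  E[X_{t+1} | ...] = (0.396) * (2)
                   = 0.7920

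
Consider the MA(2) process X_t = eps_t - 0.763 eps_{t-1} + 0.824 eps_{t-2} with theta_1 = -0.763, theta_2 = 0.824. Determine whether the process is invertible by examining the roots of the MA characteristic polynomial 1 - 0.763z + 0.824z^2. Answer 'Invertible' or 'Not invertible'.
\text{Invertible}

The MA(q) characteristic polynomial is P(z) = 1 - 0.763z + 0.824z^2.
Invertibility requires all roots to lie outside the unit circle, i.e. |z| > 1 for every root.
Set 1 + (-0.763) z + (0.824) z^2 = 0, i.e. a z^2 + b z + c = 0 with a = 0.824, b = -0.763, c = 1.
Discriminant D = b^2 - 4ac = (-0.763)^2 - 4*(0.824)*1 = 0.582169 - (3.296) = -2.713831.
D < 0, so the roots are the complex-conjugate pair z = (-b +/- i sqrt(-D)) / (2a) = 0.463 +/- 0.9996i.
For a conjugate pair |z|^2 = z * conj(z) = (product of roots) = c/a = 1/(0.824) = 1.213592, so |z| = sqrt(1.213592) = 1.1016 for both roots.
Moduli of all roots: 1.1016, 1.1016.
All moduli strictly greater than 1? Yes.
Verdict: Invertible.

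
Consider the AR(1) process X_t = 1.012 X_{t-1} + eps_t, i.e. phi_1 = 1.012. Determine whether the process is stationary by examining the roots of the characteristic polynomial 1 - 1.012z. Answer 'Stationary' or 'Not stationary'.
\text{Not stationary}

The AR(p) characteristic polynomial is P(z) = 1 - 1.012z.
Stationarity requires all roots to lie outside the unit circle, i.e. |z| > 1 for every root.
This is linear in z: 1 + (-1.012) z = 0  =>  z = -1/(-1.012) = 0.988142,  |z| = 0.988142.
Moduli of all roots: 0.9881.
All moduli strictly greater than 1? No.
Verdict: Not stationary.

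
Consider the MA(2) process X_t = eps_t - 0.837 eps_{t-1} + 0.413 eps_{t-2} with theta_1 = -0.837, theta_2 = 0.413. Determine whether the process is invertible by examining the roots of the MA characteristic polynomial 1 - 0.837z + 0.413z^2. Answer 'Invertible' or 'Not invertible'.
\text{Invertible}

The MA(q) characteristic polynomial is P(z) = 1 - 0.837z + 0.413z^2.
Invertibility requires all roots to lie outside the unit circle, i.e. |z| > 1 for every root.
Set 1 + (-0.837) z + (0.413) z^2 = 0, i.e. a z^2 + b z + c = 0 with a = 0.413, b = -0.837, c = 1.
Discriminant D = b^2 - 4ac = (-0.837)^2 - 4*(0.413)*1 = 0.700569 - (1.652) = -0.951431.
D < 0, so the roots are the complex-conjugate pair z = (-b +/- i sqrt(-D)) / (2a) = 1.0133 +/- 1.1809i.
For a conjugate pair |z|^2 = z * conj(z) = (product of roots) = c/a = 1/(0.413) = 2.421308, so |z| = sqrt(2.421308) = 1.5561 for both roots.
Moduli of all roots: 1.5561, 1.5561.
All moduli strictly greater than 1? Yes.
Verdict: Invertible.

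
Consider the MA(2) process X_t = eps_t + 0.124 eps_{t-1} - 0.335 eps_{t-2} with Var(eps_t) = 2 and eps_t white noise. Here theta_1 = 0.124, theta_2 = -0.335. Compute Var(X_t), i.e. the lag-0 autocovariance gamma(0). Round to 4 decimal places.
\gamma(0) = 2.2552

For an MA(q) process X_t = eps_t + sum_i theta_i eps_{t-i} with
Var(eps_t) = sigma^2, the variance is
  gamma(0) = sigma^2 * (1 + sum_i theta_i^2).
  sum_i theta_i^2 = (0.124)^2 + (-0.335)^2 = 0.015376 + 0.112225 = 0.127601.
  gamma(0) = 2 * (1 + 0.127601) = 2 * 1.127601 = 2.255202, which rounds to 2.2552.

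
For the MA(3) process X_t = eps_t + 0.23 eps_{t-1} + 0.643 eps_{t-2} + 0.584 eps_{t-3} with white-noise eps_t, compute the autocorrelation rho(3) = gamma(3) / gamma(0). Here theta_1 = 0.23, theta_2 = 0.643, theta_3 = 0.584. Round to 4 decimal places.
\rho(3) = 0.3231

For an MA(q) process with theta_0 = 1, the autocovariance is
  gamma(k) = sigma^2 * sum_{i=0..q-k} theta_i * theta_{i+k},
and rho(k) = gamma(k) / gamma(0). Sigma^2 cancels.
  numerator   = (1)*(0.584) = 0.584.
  denominator = (1)^2 + (0.23)^2 + (0.643)^2 + (0.584)^2 = 1.807405.
  rho(3) = 0.584 / 1.807405 = 0.3231.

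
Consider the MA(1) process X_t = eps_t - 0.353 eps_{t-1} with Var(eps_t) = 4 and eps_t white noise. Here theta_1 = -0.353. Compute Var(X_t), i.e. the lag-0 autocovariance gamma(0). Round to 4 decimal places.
\gamma(0) = 4.4984

For an MA(q) process X_t = eps_t + sum_i theta_i eps_{t-i} with
Var(eps_t) = sigma^2, the variance is
  gamma(0) = sigma^2 * (1 + sum_i theta_i^2).
  sum_i theta_i^2 = (-0.353)^2 = 0.124609.
  gamma(0) = 4 * (1 + 0.124609) = 4 * 1.124609 = 4.498436, which rounds to 4.4984.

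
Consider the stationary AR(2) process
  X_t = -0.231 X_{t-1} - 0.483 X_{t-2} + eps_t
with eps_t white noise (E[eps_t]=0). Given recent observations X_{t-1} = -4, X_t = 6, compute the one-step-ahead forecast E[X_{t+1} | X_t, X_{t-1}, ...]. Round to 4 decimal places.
E[X_{t+1} \mid \mathcal F_t] = 0.5460

For an AR(p) model X_t = c + sum_i phi_i X_{t-i} + eps_t, the
one-step-ahead conditional mean is
  E[X_{t+1} | X_t, ...] = c + sum_i phi_i X_{t+1-i}.
Substitute known values:
  E[X_{t+1} | ...] = (-0.231) * (6) + (-0.483) * (-4)
                   = 0.5460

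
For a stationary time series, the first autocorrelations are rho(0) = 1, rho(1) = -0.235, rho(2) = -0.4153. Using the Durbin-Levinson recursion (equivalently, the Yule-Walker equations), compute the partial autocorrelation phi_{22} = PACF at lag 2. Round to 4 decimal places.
\phi_{22} = -0.4980

The PACF at lag k is phi_{kk}, the last component of the solution
to the Yule-Walker system G_k phi = r_k where
  (G_k)_{ij} = rho(|i - j|), (r_k)_i = rho(i), i,j = 1..k.
Equivalently, Durbin-Levinson gives phi_{kk} iteratively:
  phi_{11} = rho(1)
  phi_{kk} = [rho(k) - sum_{j=1..k-1} phi_{k-1,j} rho(k-j)]
            / [1 - sum_{j=1..k-1} phi_{k-1,j} rho(j)],
  phi_{k,j} = phi_{k-1,j} - phi_{kk} phi_{k-1,k-j},  j = 1..k-1.
Step k = 1:
  phi_11 = rho(1) = -0.235.
Step k = 2:
  phi_22 = [rho(2) - phi_11 rho(1)] / [1 - phi_11 rho(1)] = [-0.4153 - (-0.235)(-0.235)] / [1 - (-0.235)(-0.235)]
         = -0.470525 / 0.944775 = -0.498.
Therefore phi_{22} = -0.4980.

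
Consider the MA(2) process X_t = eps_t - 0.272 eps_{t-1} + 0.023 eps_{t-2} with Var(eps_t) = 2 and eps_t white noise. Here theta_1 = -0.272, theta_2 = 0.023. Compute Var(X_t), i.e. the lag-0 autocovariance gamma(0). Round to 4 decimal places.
\gamma(0) = 2.1490

For an MA(q) process X_t = eps_t + sum_i theta_i eps_{t-i} with
Var(eps_t) = sigma^2, the variance is
  gamma(0) = sigma^2 * (1 + sum_i theta_i^2).
  sum_i theta_i^2 = (-0.272)^2 + (0.023)^2 = 0.073984 + 0.000529 = 0.074513.
  gamma(0) = 2 * (1 + 0.074513) = 2 * 1.074513 = 2.149026, which rounds to 2.1490.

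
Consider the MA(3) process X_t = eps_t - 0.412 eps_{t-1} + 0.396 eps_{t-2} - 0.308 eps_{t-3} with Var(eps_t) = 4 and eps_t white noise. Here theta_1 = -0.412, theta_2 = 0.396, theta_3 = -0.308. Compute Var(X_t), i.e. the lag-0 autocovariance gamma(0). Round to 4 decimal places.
\gamma(0) = 5.6857

For an MA(q) process X_t = eps_t + sum_i theta_i eps_{t-i} with
Var(eps_t) = sigma^2, the variance is
  gamma(0) = sigma^2 * (1 + sum_i theta_i^2).
  sum_i theta_i^2 = (-0.412)^2 + (0.396)^2 + (-0.308)^2 = 0.169744 + 0.156816 + 0.094864 = 0.421424.
  gamma(0) = 4 * (1 + 0.421424) = 4 * 1.421424 = 5.685696, which rounds to 5.6857.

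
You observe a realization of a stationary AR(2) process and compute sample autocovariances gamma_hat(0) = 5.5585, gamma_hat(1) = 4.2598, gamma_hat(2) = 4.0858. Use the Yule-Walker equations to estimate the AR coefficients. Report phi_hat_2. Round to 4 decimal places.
\hat\phi_{2} = 0.3580

The Yule-Walker equations for an AR(p) process read, in matrix form,
  Gamma_p phi = r_p,   with   (Gamma_p)_{ij} = gamma(|i - j|),
                       (r_p)_i = gamma(i),   i,j = 1..p.
Substitute the sample gammas (Toeplitz matrix and right-hand side of size 2):
  Gamma_p = [[5.5585, 4.2598], [4.2598, 5.5585]]
  r_p     = [4.2598, 4.0858]
Written out:
  5.5585 phi_1 + 4.2598 phi_2 = 4.2598
  4.2598 phi_1 + 5.5585 phi_2 = 4.0858
Solve by Cramer's rule:
  det = gamma(0)^2 - gamma(1)^2 = (5.5585)^2 - (4.2598)^2 = 30.89692225 - 18.14589604 = 12.75102621
  phi_hat_1 = [gamma(1) gamma(0) - gamma(1) gamma(2)] / det = [(4.2598)(5.5585) - (4.2598)(4.0858)] / 12.75102621 = 6.27340746 / 12.75102621 = 0.492
  phi_hat_2 = [gamma(0) gamma(2) - gamma(1)^2] / det = [(5.5585)(4.0858) - (4.2598)^2] / 12.75102621 = 4.56502326 / 12.75102621 = 0.358
So phi_hat = [0.4920, 0.3580].
Therefore phi_hat_2 = 0.3580.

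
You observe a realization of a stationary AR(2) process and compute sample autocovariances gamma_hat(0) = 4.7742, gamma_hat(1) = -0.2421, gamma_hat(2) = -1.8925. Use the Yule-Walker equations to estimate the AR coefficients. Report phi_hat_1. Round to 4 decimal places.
\hat\phi_{1} = -0.0710

The Yule-Walker equations for an AR(p) process read, in matrix form,
  Gamma_p phi = r_p,   with   (Gamma_p)_{ij} = gamma(|i - j|),
                       (r_p)_i = gamma(i),   i,j = 1..p.
Substitute the sample gammas (Toeplitz matrix and right-hand side of size 2):
  Gamma_p = [[4.7742, -0.2421], [-0.2421, 4.7742]]
  r_p     = [-0.2421, -1.8925]
Written out:
  4.7742 phi_1 - 0.2421 phi_2 = -0.2421
  -0.2421 phi_1 + 4.7742 phi_2 = -1.8925
Solve by Cramer's rule:
  det = gamma(0)^2 - gamma(1)^2 = (4.7742)^2 - (-0.2421)^2 = 22.79298564 - 0.05861241 = 22.73437323
  phi_hat_1 = [gamma(1) gamma(0) - gamma(1) gamma(2)] / det = [(-0.2421)(4.7742) - (-0.2421)(-1.8925)] / 22.73437323 = -1.61400807 / 22.73437323 = -0.071
  phi_hat_2 = [gamma(0) gamma(2) - gamma(1)^2] / det = [(4.7742)(-1.8925) - (-0.2421)^2] / 22.73437323 = -9.09378591 / 22.73437323 = -0.4
So phi_hat = [-0.0710, -0.4000].
Therefore phi_hat_1 = -0.0710.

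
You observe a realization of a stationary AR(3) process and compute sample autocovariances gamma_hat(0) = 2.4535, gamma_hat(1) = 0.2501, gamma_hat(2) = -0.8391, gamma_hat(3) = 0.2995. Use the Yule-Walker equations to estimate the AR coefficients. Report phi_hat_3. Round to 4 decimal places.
\hat\phi_{3} = 0.2380

The Yule-Walker equations for an AR(p) process read, in matrix form,
  Gamma_p phi = r_p,   with   (Gamma_p)_{ij} = gamma(|i - j|),
                       (r_p)_i = gamma(i),   i,j = 1..p.
Substitute the sample gammas (Toeplitz matrix and right-hand side of size 3):
  Gamma_p = [[2.4535, 0.2501, -0.8391], [0.2501, 2.4535, 0.2501], [-0.8391, 0.2501, 2.4535]]
  r_p     = [0.2501, -0.8391, 0.2995]
Written out (R1..R3):
  (R1) 2.4535 phi_1 + 0.2501 phi_2 - 0.8391 phi_3 = 0.2501
  (R2) 0.2501 phi_1 + 2.4535 phi_2 + 0.2501 phi_3 = -0.8391
  (R3) -0.8391 phi_1 + 0.2501 phi_2 + 2.4535 phi_3 = 0.2995
Gaussian elimination:
  R2 <- R2 - (0.2501/2.4535) R1 = R2 - (0.101936) R1:  2.428006 phi_2 + 0.335635 phi_3 = -0.864594
  R3 <- R3 - (-0.8391/2.4535) R1 = R3 - (-0.342001) R1:  0.335635 phi_2 + 2.166527 phi_3 = 0.385035
  R3 <- R3 - (0.335635/2.428006) R2 = R3 - (0.138235) R2:  2.12013 phi_3 = 0.504551
Back-substitution:
  phi_hat_3 = 0.504551 / 2.12013 = 0.237981
  phi_hat_2 = (-0.864594 - (0.335635)(0.237981)) / 2.428006 = -0.38899
  phi_hat_1 = (0.2501 - (0.2501)(-0.38899) - (-0.8391)(0.237981)) / 2.4535 = 0.222978
So phi_hat = [0.2230, -0.3890, 0.2380].
Therefore phi_hat_3 = 0.2380.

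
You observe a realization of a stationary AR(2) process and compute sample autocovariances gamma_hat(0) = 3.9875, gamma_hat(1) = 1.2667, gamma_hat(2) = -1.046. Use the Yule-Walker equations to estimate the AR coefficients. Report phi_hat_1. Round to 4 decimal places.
\hat\phi_{1} = 0.4460

The Yule-Walker equations for an AR(p) process read, in matrix form,
  Gamma_p phi = r_p,   with   (Gamma_p)_{ij} = gamma(|i - j|),
                       (r_p)_i = gamma(i),   i,j = 1..p.
Substitute the sample gammas (Toeplitz matrix and right-hand side of size 2):
  Gamma_p = [[3.9875, 1.2667], [1.2667, 3.9875]]
  r_p     = [1.2667, -1.046]
Written out:
  3.9875 phi_1 + 1.2667 phi_2 = 1.2667
  1.2667 phi_1 + 3.9875 phi_2 = -1.046
Solve by Cramer's rule:
  det = gamma(0)^2 - gamma(1)^2 = (3.9875)^2 - (1.2667)^2 = 15.90015625 - 1.60452889 = 14.29562736
  phi_hat_1 = [gamma(1) gamma(0) - gamma(1) gamma(2)] / det = [(1.2667)(3.9875) - (1.2667)(-1.046)] / 14.29562736 = 6.37593445 / 14.29562736 = 0.446
  phi_hat_2 = [gamma(0) gamma(2) - gamma(1)^2] / det = [(3.9875)(-1.046) - (1.2667)^2] / 14.29562736 = -5.77545389 / 14.29562736 = -0.404
So phi_hat = [0.4460, -0.4040].
Therefore phi_hat_1 = 0.4460.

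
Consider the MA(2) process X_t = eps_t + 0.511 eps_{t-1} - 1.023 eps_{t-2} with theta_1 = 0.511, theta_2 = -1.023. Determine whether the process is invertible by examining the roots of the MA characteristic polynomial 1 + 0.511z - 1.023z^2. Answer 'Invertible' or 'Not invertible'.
\text{Not invertible}

The MA(q) characteristic polynomial is P(z) = 1 + 0.511z - 1.023z^2.
Invertibility requires all roots to lie outside the unit circle, i.e. |z| > 1 for every root.
Set 1 + (0.511) z + (-1.023) z^2 = 0, i.e. a z^2 + b z + c = 0 with a = -1.023, b = 0.511, c = 1.
Discriminant D = b^2 - 4ac = (0.511)^2 - 4*(-1.023)*1 = 0.261121 - (-4.092) = 4.353121.
D >= 0, so the roots are real: z = (-b +/- sqrt(D)) / (2a) = (-0.511 +/- 2.086413) / (-2.046).
  z_1 = (-0.511 + 2.086413) / (-2.046) = -0.77,   |z_1| = 0.77.
  z_2 = (-0.511 - 2.086413) / (-2.046) = 1.2695,   |z_2| = 1.2695.
Moduli of all roots: 0.7700, 1.2695.
All moduli strictly greater than 1? No.
Verdict: Not invertible.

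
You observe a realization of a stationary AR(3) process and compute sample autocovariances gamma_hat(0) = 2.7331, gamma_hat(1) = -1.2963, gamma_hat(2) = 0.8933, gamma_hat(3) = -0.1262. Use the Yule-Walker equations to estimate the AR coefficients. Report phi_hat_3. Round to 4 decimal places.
\hat\phi_{3} = 0.1980

The Yule-Walker equations for an AR(p) process read, in matrix form,
  Gamma_p phi = r_p,   with   (Gamma_p)_{ij} = gamma(|i - j|),
                       (r_p)_i = gamma(i),   i,j = 1..p.
Substitute the sample gammas (Toeplitz matrix and right-hand side of size 3):
  Gamma_p = [[2.7331, -1.2963, 0.8933], [-1.2963, 2.7331, -1.2963], [0.8933, -1.2963, 2.7331]]
  r_p     = [-1.2963, 0.8933, -0.1262]
Written out (R1..R3):
  (R1) 2.7331 phi_1 - 1.2963 phi_2 + 0.8933 phi_3 = -1.2963
  (R2) -1.2963 phi_1 + 2.7331 phi_2 - 1.2963 phi_3 = 0.8933
  (R3) 0.8933 phi_1 - 1.2963 phi_2 + 2.7331 phi_3 = -0.1262
Gaussian elimination:
  R2 <- R2 - (-1.2963/2.7331) R1 = R2 - (-0.474297) R1:  2.118269 phi_2 - 0.872611 phi_3 = 0.278469
  R3 <- R3 - (0.8933/2.7331) R1 = R3 - (0.326845) R1:  -0.872611 phi_2 + 2.441129 phi_3 = 0.297489
  R3 <- R3 - (-0.872611/2.118269) R2 = R3 - (-0.411945) R2:  2.081662 phi_3 = 0.412203
Back-substitution:
  phi_hat_3 = 0.412203 / 2.081662 = 0.198016
  phi_hat_2 = (0.278469 - (-0.872611)(0.198016)) / 2.118269 = 0.213033
  phi_hat_1 = (-1.2963 - (-1.2963)(0.213033) - (0.8933)(0.198016)) / 2.7331 = -0.437977
So phi_hat = [-0.4380, 0.2130, 0.1980].
Therefore phi_hat_3 = 0.1980.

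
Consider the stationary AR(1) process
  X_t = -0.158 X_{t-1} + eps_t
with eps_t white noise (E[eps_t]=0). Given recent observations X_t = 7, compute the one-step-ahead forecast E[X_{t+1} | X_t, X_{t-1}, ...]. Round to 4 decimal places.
E[X_{t+1} \mid \mathcal F_t] = -1.1060

For an AR(p) model X_t = c + sum_i phi_i X_{t-i} + eps_t, the
one-step-ahead conditional mean is
  E[X_{t+1} | X_t, ...] = c + sum_i phi_i X_{t+1-i}.
Substitute known values:
  E[X_{t+1} | ...] = (-0.158) * (7)
                   = -1.1060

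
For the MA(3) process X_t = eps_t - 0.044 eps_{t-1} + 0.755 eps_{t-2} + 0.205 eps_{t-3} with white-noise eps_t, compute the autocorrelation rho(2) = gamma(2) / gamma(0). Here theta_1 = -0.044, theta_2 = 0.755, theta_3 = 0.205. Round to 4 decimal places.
\rho(2) = 0.4622

For an MA(q) process with theta_0 = 1, the autocovariance is
  gamma(k) = sigma^2 * sum_{i=0..q-k} theta_i * theta_{i+k},
and rho(k) = gamma(k) / gamma(0). Sigma^2 cancels.
  numerator   = (1)*(0.755) + (-0.044)*(0.205) = 0.74598.
  denominator = (1)^2 + (-0.044)^2 + (0.755)^2 + (0.205)^2 = 1.613986.
  rho(2) = 0.74598 / 1.613986 = 0.4622.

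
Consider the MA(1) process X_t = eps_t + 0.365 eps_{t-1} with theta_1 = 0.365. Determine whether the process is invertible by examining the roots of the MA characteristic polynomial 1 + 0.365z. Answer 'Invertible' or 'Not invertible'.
\text{Invertible}

The MA(q) characteristic polynomial is P(z) = 1 + 0.365z.
Invertibility requires all roots to lie outside the unit circle, i.e. |z| > 1 for every root.
This is linear in z: 1 + (0.365) z = 0  =>  z = -1/(0.365) = -2.739726,  |z| = 2.739726.
Moduli of all roots: 2.7397.
All moduli strictly greater than 1? Yes.
Verdict: Invertible.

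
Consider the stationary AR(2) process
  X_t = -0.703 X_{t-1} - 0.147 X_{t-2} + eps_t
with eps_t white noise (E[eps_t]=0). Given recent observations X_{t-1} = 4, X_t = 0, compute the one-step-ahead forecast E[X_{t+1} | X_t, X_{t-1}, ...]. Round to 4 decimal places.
E[X_{t+1} \mid \mathcal F_t] = -0.5880

For an AR(p) model X_t = c + sum_i phi_i X_{t-i} + eps_t, the
one-step-ahead conditional mean is
  E[X_{t+1} | X_t, ...] = c + sum_i phi_i X_{t+1-i}.
Substitute known values:
  E[X_{t+1} | ...] = (-0.703) * (0) + (-0.147) * (4)
                   = -0.5880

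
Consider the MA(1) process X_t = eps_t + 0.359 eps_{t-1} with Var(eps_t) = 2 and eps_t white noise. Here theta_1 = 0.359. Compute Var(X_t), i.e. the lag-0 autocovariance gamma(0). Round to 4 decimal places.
\gamma(0) = 2.2578

For an MA(q) process X_t = eps_t + sum_i theta_i eps_{t-i} with
Var(eps_t) = sigma^2, the variance is
  gamma(0) = sigma^2 * (1 + sum_i theta_i^2).
  sum_i theta_i^2 = (0.359)^2 = 0.128881.
  gamma(0) = 2 * (1 + 0.128881) = 2 * 1.128881 = 2.257762, which rounds to 2.2578.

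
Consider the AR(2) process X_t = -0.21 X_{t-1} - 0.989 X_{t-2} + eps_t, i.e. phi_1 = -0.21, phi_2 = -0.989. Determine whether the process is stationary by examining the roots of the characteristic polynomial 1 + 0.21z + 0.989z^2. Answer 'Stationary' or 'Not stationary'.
\text{Stationary}

The AR(p) characteristic polynomial is P(z) = 1 + 0.21z + 0.989z^2.
Stationarity requires all roots to lie outside the unit circle, i.e. |z| > 1 for every root.
Set 1 + (0.21) z + (0.989) z^2 = 0, i.e. a z^2 + b z + c = 0 with a = 0.989, b = 0.21, c = 1.
Discriminant D = b^2 - 4ac = (0.21)^2 - 4*(0.989)*1 = 0.0441 - (3.956) = -3.9119.
D < 0, so the roots are the complex-conjugate pair z = (-b +/- i sqrt(-D)) / (2a) = -0.1062 +/- 0.9999i.
For a conjugate pair |z|^2 = z * conj(z) = (product of roots) = c/a = 1/(0.989) = 1.011122, so |z| = sqrt(1.011122) = 1.0055 for both roots.
Moduli of all roots: 1.0055, 1.0055.
All moduli strictly greater than 1? Yes.
Verdict: Stationary.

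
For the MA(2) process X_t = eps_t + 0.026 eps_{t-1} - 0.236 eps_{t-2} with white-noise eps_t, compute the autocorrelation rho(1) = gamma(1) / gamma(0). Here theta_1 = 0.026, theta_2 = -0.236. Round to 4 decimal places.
\rho(1) = 0.0188

For an MA(q) process with theta_0 = 1, the autocovariance is
  gamma(k) = sigma^2 * sum_{i=0..q-k} theta_i * theta_{i+k},
and rho(k) = gamma(k) / gamma(0). Sigma^2 cancels.
  numerator   = (1)*(0.026) + (0.026)*(-0.236) = 0.019864.
  denominator = (1)^2 + (0.026)^2 + (-0.236)^2 = 1.056372.
  rho(1) = 0.019864 / 1.056372 = 0.0188.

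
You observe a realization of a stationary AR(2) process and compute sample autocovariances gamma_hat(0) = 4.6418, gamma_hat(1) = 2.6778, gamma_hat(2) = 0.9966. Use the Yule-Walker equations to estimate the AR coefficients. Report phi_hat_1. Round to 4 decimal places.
\hat\phi_{1} = 0.6790

The Yule-Walker equations for an AR(p) process read, in matrix form,
  Gamma_p phi = r_p,   with   (Gamma_p)_{ij} = gamma(|i - j|),
                       (r_p)_i = gamma(i),   i,j = 1..p.
Substitute the sample gammas (Toeplitz matrix and right-hand side of size 2):
  Gamma_p = [[4.6418, 2.6778], [2.6778, 4.6418]]
  r_p     = [2.6778, 0.9966]
Written out:
  4.6418 phi_1 + 2.6778 phi_2 = 2.6778
  2.6778 phi_1 + 4.6418 phi_2 = 0.9966
Solve by Cramer's rule:
  det = gamma(0)^2 - gamma(1)^2 = (4.6418)^2 - (2.6778)^2 = 21.54630724 - 7.17061284 = 14.3756944
  phi_hat_1 = [gamma(1) gamma(0) - gamma(1) gamma(2)] / det = [(2.6778)(4.6418) - (2.6778)(0.9966)] / 14.3756944 = 9.76111656 / 14.3756944 = 0.679
  phi_hat_2 = [gamma(0) gamma(2) - gamma(1)^2] / det = [(4.6418)(0.9966) - (2.6778)^2] / 14.3756944 = -2.54459496 / 14.3756944 = -0.177
So phi_hat = [0.6790, -0.1770].
Therefore phi_hat_1 = 0.6790.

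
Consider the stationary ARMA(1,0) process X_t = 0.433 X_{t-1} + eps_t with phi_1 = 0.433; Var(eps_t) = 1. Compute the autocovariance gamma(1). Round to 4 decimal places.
\gamma(1) = 0.5329

Multiply the model equation by X_{t-k} and take expectations. With theta_0 = psi_0 = 1 and psi_j the MA(infinity) weights, this gives
  gamma(k) - sum_i phi_i gamma(k-i) = c_k,
  c_k = sigma^2 * sum_{j=k..q} theta_j psi_{j-k}   (c_k = 0 for k > q),
using gamma(-m) = gamma(m).
Pure AR (q = 0): c_0 = sigma^2 = 1, c_k = 0 for k >= 1.
Equations for k = 0 and k = 1 (AR order 1):
  gamma(0) = phi_1 gamma(1) + c_0
  gamma(1) = phi_1 gamma(0) + c_1
Substituting the second into the first: gamma(0) (1 - phi_1^2) = c_0 + phi_1 c_1, so
  gamma(0) = c_0 / (1 - phi_1^2) = 1 / (1 - (0.433)^2) = 1 / 0.812511 = 1.230753.
  gamma(1) = phi_1 gamma(0) = (0.433)(1.230753) = 0.532916.
Therefore gamma(1) = 0.5329 (to 4 decimal places).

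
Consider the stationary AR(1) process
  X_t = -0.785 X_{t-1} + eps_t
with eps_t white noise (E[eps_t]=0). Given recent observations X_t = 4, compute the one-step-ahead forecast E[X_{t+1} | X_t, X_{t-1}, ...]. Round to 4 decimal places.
E[X_{t+1} \mid \mathcal F_t] = -3.1400

For an AR(p) model X_t = c + sum_i phi_i X_{t-i} + eps_t, the
one-step-ahead conditional mean is
  E[X_{t+1} | X_t, ...] = c + sum_i phi_i X_{t+1-i}.
Substitute known values:
  E[X_{t+1} | ...] = (-0.785) * (4)
                   = -3.1400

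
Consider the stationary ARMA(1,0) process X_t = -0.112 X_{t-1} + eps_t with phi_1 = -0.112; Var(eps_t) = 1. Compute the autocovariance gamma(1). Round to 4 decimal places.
\gamma(1) = -0.1134

Multiply the model equation by X_{t-k} and take expectations. With theta_0 = psi_0 = 1 and psi_j the MA(infinity) weights, this gives
  gamma(k) - sum_i phi_i gamma(k-i) = c_k,
  c_k = sigma^2 * sum_{j=k..q} theta_j psi_{j-k}   (c_k = 0 for k > q),
using gamma(-m) = gamma(m).
Pure AR (q = 0): c_0 = sigma^2 = 1, c_k = 0 for k >= 1.
Equations for k = 0 and k = 1 (AR order 1):
  gamma(0) = phi_1 gamma(1) + c_0
  gamma(1) = phi_1 gamma(0) + c_1
Substituting the second into the first: gamma(0) (1 - phi_1^2) = c_0 + phi_1 c_1, so
  gamma(0) = c_0 / (1 - phi_1^2) = 1 / (1 - (-0.112)^2) = 1 / 0.987456 = 1.012703.
  gamma(1) = phi_1 gamma(0) = (-0.112)(1.012703) = -0.113423.
Therefore gamma(1) = -0.1134 (to 4 decimal places).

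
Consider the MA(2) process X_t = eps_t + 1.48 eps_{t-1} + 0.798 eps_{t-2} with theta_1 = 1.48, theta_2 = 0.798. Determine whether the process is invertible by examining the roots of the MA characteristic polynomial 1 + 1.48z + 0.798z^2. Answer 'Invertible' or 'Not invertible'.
\text{Invertible}

The MA(q) characteristic polynomial is P(z) = 1 + 1.48z + 0.798z^2.
Invertibility requires all roots to lie outside the unit circle, i.e. |z| > 1 for every root.
Set 1 + (1.48) z + (0.798) z^2 = 0, i.e. a z^2 + b z + c = 0 with a = 0.798, b = 1.48, c = 1.
Discriminant D = b^2 - 4ac = (1.48)^2 - 4*(0.798)*1 = 2.1904 - (3.192) = -1.0016.
D < 0, so the roots are the complex-conjugate pair z = (-b +/- i sqrt(-D)) / (2a) = -0.9273 +/- 0.6271i.
For a conjugate pair |z|^2 = z * conj(z) = (product of roots) = c/a = 1/(0.798) = 1.253133, so |z| = sqrt(1.253133) = 1.1194 for both roots.
Moduli of all roots: 1.1194, 1.1194.
All moduli strictly greater than 1? Yes.
Verdict: Invertible.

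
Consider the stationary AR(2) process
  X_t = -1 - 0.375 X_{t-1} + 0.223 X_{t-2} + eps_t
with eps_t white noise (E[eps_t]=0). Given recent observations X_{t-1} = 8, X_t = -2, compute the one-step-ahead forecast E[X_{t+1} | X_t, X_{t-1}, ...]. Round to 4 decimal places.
E[X_{t+1} \mid \mathcal F_t] = 1.5340

For an AR(p) model X_t = c + sum_i phi_i X_{t-i} + eps_t, the
one-step-ahead conditional mean is
  E[X_{t+1} | X_t, ...] = c + sum_i phi_i X_{t+1-i}.
Substitute known values:
  E[X_{t+1} | ...] = -1 + (-0.375) * (-2) + (0.223) * (8)
                   = 1.5340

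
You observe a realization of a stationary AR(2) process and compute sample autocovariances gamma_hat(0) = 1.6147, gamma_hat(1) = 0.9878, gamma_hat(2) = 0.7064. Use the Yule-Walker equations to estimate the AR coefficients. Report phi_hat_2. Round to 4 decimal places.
\hat\phi_{2} = 0.1011

The Yule-Walker equations for an AR(p) process read, in matrix form,
  Gamma_p phi = r_p,   with   (Gamma_p)_{ij} = gamma(|i - j|),
                       (r_p)_i = gamma(i),   i,j = 1..p.
Substitute the sample gammas (Toeplitz matrix and right-hand side of size 2):
  Gamma_p = [[1.6147, 0.9878], [0.9878, 1.6147]]
  r_p     = [0.9878, 0.7064]
Written out:
  1.6147 phi_1 + 0.9878 phi_2 = 0.9878
  0.9878 phi_1 + 1.6147 phi_2 = 0.7064
Solve by Cramer's rule:
  det = gamma(0)^2 - gamma(1)^2 = (1.6147)^2 - (0.9878)^2 = 2.60725609 - 0.97574884 = 1.63150725
  phi_hat_1 = [gamma(1) gamma(0) - gamma(1) gamma(2)] / det = [(0.9878)(1.6147) - (0.9878)(0.7064)] / 1.63150725 = 0.89721874 / 1.63150725 = 0.5499
  phi_hat_2 = [gamma(0) gamma(2) - gamma(1)^2] / det = [(1.6147)(0.7064) - (0.9878)^2] / 1.63150725 = 0.16487524 / 1.63150725 = 0.1011
So phi_hat = [0.5499, 0.1011].
Therefore phi_hat_2 = 0.1011.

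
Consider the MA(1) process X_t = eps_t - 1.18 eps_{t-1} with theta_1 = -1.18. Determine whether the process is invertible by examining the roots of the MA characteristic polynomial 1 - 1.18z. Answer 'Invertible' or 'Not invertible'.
\text{Not invertible}

The MA(q) characteristic polynomial is P(z) = 1 - 1.18z.
Invertibility requires all roots to lie outside the unit circle, i.e. |z| > 1 for every root.
This is linear in z: 1 + (-1.18) z = 0  =>  z = -1/(-1.18) = 0.847458,  |z| = 0.847458.
Moduli of all roots: 0.8475.
All moduli strictly greater than 1? No.
Verdict: Not invertible.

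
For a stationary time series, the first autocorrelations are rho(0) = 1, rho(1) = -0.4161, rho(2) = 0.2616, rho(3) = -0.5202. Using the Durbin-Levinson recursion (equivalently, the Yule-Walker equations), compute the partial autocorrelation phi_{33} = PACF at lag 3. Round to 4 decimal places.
\phi_{33} = -0.4630

The PACF at lag k is phi_{kk}, the last component of the solution
to the Yule-Walker system G_k phi = r_k where
  (G_k)_{ij} = rho(|i - j|), (r_k)_i = rho(i), i,j = 1..k.
Equivalently, Durbin-Levinson gives phi_{kk} iteratively:
  phi_{11} = rho(1)
  phi_{kk} = [rho(k) - sum_{j=1..k-1} phi_{k-1,j} rho(k-j)]
            / [1 - sum_{j=1..k-1} phi_{k-1,j} rho(j)],
  phi_{k,j} = phi_{k-1,j} - phi_{kk} phi_{k-1,k-j},  j = 1..k-1.
Step k = 1:
  phi_11 = rho(1) = -0.4161.
Step k = 2:
  phi_22 = [rho(2) - phi_11 rho(1)] / [1 - phi_11 rho(1)] = [0.2616 - (-0.4161)(-0.4161)] / [1 - (-0.4161)(-0.4161)]
         = 0.08846079 / 0.82686079 = 0.106984.
  Update: phi_21 = phi_11 - phi_22 phi_11 = -0.4161 - (0.106984)(-0.4161) = -0.371584.
Step k = 3:
  phi_33 = [rho(3) - phi_21 rho(2) - phi_22 rho(1)] / [1 - phi_21 rho(1) - phi_22 rho(2)]
    numerator   = -0.5202 - (-0.371584)(0.2616) - (0.106984)(-0.4161) = -0.37847763
    denominator = 1 - (-0.371584)(-0.4161) - (0.106984)(0.2616) = 0.81739691
  phi_33 = -0.37847763 / 0.81739691 = -0.463.
Therefore phi_{33} = -0.4630.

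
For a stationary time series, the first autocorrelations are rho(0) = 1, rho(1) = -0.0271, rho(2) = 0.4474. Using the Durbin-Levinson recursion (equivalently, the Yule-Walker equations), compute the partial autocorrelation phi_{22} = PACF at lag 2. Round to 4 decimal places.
\phi_{22} = 0.4470

The PACF at lag k is phi_{kk}, the last component of the solution
to the Yule-Walker system G_k phi = r_k where
  (G_k)_{ij} = rho(|i - j|), (r_k)_i = rho(i), i,j = 1..k.
Equivalently, Durbin-Levinson gives phi_{kk} iteratively:
  phi_{11} = rho(1)
  phi_{kk} = [rho(k) - sum_{j=1..k-1} phi_{k-1,j} rho(k-j)]
            / [1 - sum_{j=1..k-1} phi_{k-1,j} rho(j)],
  phi_{k,j} = phi_{k-1,j} - phi_{kk} phi_{k-1,k-j},  j = 1..k-1.
Step k = 1:
  phi_11 = rho(1) = -0.0271.
Step k = 2:
  phi_22 = [rho(2) - phi_11 rho(1)] / [1 - phi_11 rho(1)] = [0.4474 - (-0.0271)(-0.0271)] / [1 - (-0.0271)(-0.0271)]
         = 0.44666559 / 0.99926559 = 0.447.
Therefore phi_{22} = 0.4470.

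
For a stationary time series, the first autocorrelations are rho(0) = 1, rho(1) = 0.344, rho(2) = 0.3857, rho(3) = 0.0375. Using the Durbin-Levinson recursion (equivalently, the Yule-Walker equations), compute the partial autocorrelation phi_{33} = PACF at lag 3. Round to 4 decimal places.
\phi_{33} = -0.1989

The PACF at lag k is phi_{kk}, the last component of the solution
to the Yule-Walker system G_k phi = r_k where
  (G_k)_{ij} = rho(|i - j|), (r_k)_i = rho(i), i,j = 1..k.
Equivalently, Durbin-Levinson gives phi_{kk} iteratively:
  phi_{11} = rho(1)
  phi_{kk} = [rho(k) - sum_{j=1..k-1} phi_{k-1,j} rho(k-j)]
            / [1 - sum_{j=1..k-1} phi_{k-1,j} rho(j)],
  phi_{k,j} = phi_{k-1,j} - phi_{kk} phi_{k-1,k-j},  j = 1..k-1.
Step k = 1:
  phi_11 = rho(1) = 0.344.
Step k = 2:
  phi_22 = [rho(2) - phi_11 rho(1)] / [1 - phi_11 rho(1)] = [0.3857 - (0.344)(0.344)] / [1 - (0.344)(0.344)]
         = 0.267364 / 0.881664 = 0.303249.
  Update: phi_21 = phi_11 - phi_22 phi_11 = 0.344 - (0.303249)(0.344) = 0.239682.
Step k = 3:
  phi_33 = [rho(3) - phi_21 rho(2) - phi_22 rho(1)] / [1 - phi_21 rho(1) - phi_22 rho(2)]
    numerator   = 0.0375 - (0.239682)(0.3857) - (0.303249)(0.344) = -0.1592632
    denominator = 1 - (0.239682)(0.344) - (0.303249)(0.3857) = 0.80058605
  phi_33 = -0.1592632 / 0.80058605 = -0.1989.
Therefore phi_{33} = -0.1989.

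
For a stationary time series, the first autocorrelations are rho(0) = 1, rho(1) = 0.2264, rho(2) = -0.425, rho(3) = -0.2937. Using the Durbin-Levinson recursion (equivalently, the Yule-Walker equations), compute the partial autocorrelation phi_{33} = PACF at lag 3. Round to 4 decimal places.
\phi_{33} = -0.0501

The PACF at lag k is phi_{kk}, the last component of the solution
to the Yule-Walker system G_k phi = r_k where
  (G_k)_{ij} = rho(|i - j|), (r_k)_i = rho(i), i,j = 1..k.
Equivalently, Durbin-Levinson gives phi_{kk} iteratively:
  phi_{11} = rho(1)
  phi_{kk} = [rho(k) - sum_{j=1..k-1} phi_{k-1,j} rho(k-j)]
            / [1 - sum_{j=1..k-1} phi_{k-1,j} rho(j)],
  phi_{k,j} = phi_{k-1,j} - phi_{kk} phi_{k-1,k-j},  j = 1..k-1.
Step k = 1:
  phi_11 = rho(1) = 0.2264.
Step k = 2:
  phi_22 = [rho(2) - phi_11 rho(1)] / [1 - phi_11 rho(1)] = [-0.425 - (0.2264)(0.2264)] / [1 - (0.2264)(0.2264)]
         = -0.47625696 / 0.94874304 = -0.501987.
  Update: phi_21 = phi_11 - phi_22 phi_11 = 0.2264 - (-0.501987)(0.2264) = 0.34005.
Step k = 3:
  phi_33 = [rho(3) - phi_21 rho(2) - phi_22 rho(1)] / [1 - phi_21 rho(1) - phi_22 rho(2)]
    numerator   = -0.2937 - (0.34005)(-0.425) - (-0.501987)(0.2264) = -0.03552886
    denominator = 1 - (0.34005)(0.2264) - (-0.501987)(-0.425) = 0.70966809
  phi_33 = -0.03552886 / 0.70966809 = -0.0501.
Therefore phi_{33} = -0.0501.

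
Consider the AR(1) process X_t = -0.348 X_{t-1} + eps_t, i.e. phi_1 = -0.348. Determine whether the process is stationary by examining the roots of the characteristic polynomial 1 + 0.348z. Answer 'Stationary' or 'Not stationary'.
\text{Stationary}

The AR(p) characteristic polynomial is P(z) = 1 + 0.348z.
Stationarity requires all roots to lie outside the unit circle, i.e. |z| > 1 for every root.
This is linear in z: 1 + (0.348) z = 0  =>  z = -1/(0.348) = -2.873563,  |z| = 2.873563.
Moduli of all roots: 2.8736.
All moduli strictly greater than 1? Yes.
Verdict: Stationary.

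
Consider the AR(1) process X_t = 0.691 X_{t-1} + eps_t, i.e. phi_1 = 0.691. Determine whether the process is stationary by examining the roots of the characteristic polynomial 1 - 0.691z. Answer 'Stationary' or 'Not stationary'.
\text{Stationary}

The AR(p) characteristic polynomial is P(z) = 1 - 0.691z.
Stationarity requires all roots to lie outside the unit circle, i.e. |z| > 1 for every root.
This is linear in z: 1 + (-0.691) z = 0  =>  z = -1/(-0.691) = 1.447178,  |z| = 1.447178.
Moduli of all roots: 1.4472.
All moduli strictly greater than 1? Yes.
Verdict: Stationary.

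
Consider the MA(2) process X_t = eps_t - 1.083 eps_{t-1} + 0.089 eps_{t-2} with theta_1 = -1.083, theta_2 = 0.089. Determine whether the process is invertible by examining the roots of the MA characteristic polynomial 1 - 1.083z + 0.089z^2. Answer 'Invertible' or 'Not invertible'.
\text{Invertible}

The MA(q) characteristic polynomial is P(z) = 1 - 1.083z + 0.089z^2.
Invertibility requires all roots to lie outside the unit circle, i.e. |z| > 1 for every root.
Set 1 + (-1.083) z + (0.089) z^2 = 0, i.e. a z^2 + b z + c = 0 with a = 0.089, b = -1.083, c = 1.
Discriminant D = b^2 - 4ac = (-1.083)^2 - 4*(0.089)*1 = 1.172889 - (0.356) = 0.816889.
D >= 0, so the roots are real: z = (-b +/- sqrt(D)) / (2a) = (1.083 +/- 0.903819) / (0.178).
  z_1 = (1.083 + 0.903819) / (0.178) = 11.1619,   |z_1| = 11.1619.
  z_2 = (1.083 - 0.903819) / (0.178) = 1.0066,   |z_2| = 1.0066.
Moduli of all roots: 11.1619, 1.0066.
All moduli strictly greater than 1? Yes.
Verdict: Invertible.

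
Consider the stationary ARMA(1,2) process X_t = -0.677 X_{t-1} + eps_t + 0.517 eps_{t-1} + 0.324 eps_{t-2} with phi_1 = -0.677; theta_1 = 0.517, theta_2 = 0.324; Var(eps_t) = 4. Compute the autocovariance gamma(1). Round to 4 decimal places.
\gamma(1) = -1.8511

Multiply the model equation by X_{t-k} and take expectations. With theta_0 = psi_0 = 1 and psi_j the MA(infinity) weights, this gives
  gamma(k) - sum_i phi_i gamma(k-i) = c_k,
  c_k = sigma^2 * sum_{j=k..q} theta_j psi_{j-k}   (c_k = 0 for k > q),
using gamma(-m) = gamma(m).
psi-weights needed (psi_j = theta_j + sum_i phi_i psi_{j-i}):
  psi_1 = theta_1 + phi_1 = 0.517 + (-0.677) = -0.16
  psi_2 = theta_2 + phi_1 psi_1 = 0.324 + (-0.677)(-0.16) = 0.43232
Right-hand sides:
  c_0 = sigma^2 (1 + theta_1 psi_1 + theta_2 psi_2) = 4 * (1 + (0.517)(-0.16) + (0.324)(0.43232)) = 4 * 1.057352 = 4.229407
  c_1 = sigma^2 (theta_1 + theta_2 psi_1) = 4 * (0.517 + (0.324)(-0.16)) = 1.86064
  c_2 = sigma^2 theta_2 = 4 * (0.324) = 1.296
Equations for k = 0 and k = 1 (AR order 1):
  gamma(0) = phi_1 gamma(1) + c_0
  gamma(1) = phi_1 gamma(0) + c_1
Substituting the second into the first: gamma(0) (1 - phi_1^2) = c_0 + phi_1 c_1, so
  gamma(0) = (c_0 + phi_1 c_1) / (1 - phi_1^2) = (4.229407 + (-0.677)(1.86064)) / (1 - (-0.677)^2) = 2.969753 / 0.541671 = 5.482578.
  gamma(1) = phi_1 gamma(0) + c_1 = (-0.677)(5.482578) + (1.86064) = -1.851065.
Therefore gamma(1) = -1.8511 (to 4 decimal places).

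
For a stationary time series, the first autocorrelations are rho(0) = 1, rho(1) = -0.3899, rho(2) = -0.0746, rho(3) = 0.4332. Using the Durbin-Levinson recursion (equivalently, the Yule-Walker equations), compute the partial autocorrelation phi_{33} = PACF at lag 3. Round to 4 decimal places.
\phi_{33} = 0.3710

The PACF at lag k is phi_{kk}, the last component of the solution
to the Yule-Walker system G_k phi = r_k where
  (G_k)_{ij} = rho(|i - j|), (r_k)_i = rho(i), i,j = 1..k.
Equivalently, Durbin-Levinson gives phi_{kk} iteratively:
  phi_{11} = rho(1)
  phi_{kk} = [rho(k) - sum_{j=1..k-1} phi_{k-1,j} rho(k-j)]
            / [1 - sum_{j=1..k-1} phi_{k-1,j} rho(j)],
  phi_{k,j} = phi_{k-1,j} - phi_{kk} phi_{k-1,k-j},  j = 1..k-1.
Step k = 1:
  phi_11 = rho(1) = -0.3899.
Step k = 2:
  phi_22 = [rho(2) - phi_11 rho(1)] / [1 - phi_11 rho(1)] = [-0.0746 - (-0.3899)(-0.3899)] / [1 - (-0.3899)(-0.3899)]
         = -0.22662201 / 0.84797799 = -0.26725.
  Update: phi_21 = phi_11 - phi_22 phi_11 = -0.3899 - (-0.26725)(-0.3899) = -0.494101.
Step k = 3:
  phi_33 = [rho(3) - phi_21 rho(2) - phi_22 rho(1)] / [1 - phi_21 rho(1) - phi_22 rho(2)]
    numerator   = 0.4332 - (-0.494101)(-0.0746) - (-0.26725)(-0.3899) = 0.29213936
    denominator = 1 - (-0.494101)(-0.3899) - (-0.26725)(-0.0746) = 0.78741329
  phi_33 = 0.29213936 / 0.78741329 = 0.371.
Therefore phi_{33} = 0.3710.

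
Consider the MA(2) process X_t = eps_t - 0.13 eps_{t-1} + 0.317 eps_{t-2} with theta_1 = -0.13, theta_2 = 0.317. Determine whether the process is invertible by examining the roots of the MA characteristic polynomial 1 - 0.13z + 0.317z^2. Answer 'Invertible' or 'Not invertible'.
\text{Invertible}

The MA(q) characteristic polynomial is P(z) = 1 - 0.13z + 0.317z^2.
Invertibility requires all roots to lie outside the unit circle, i.e. |z| > 1 for every root.
Set 1 + (-0.13) z + (0.317) z^2 = 0, i.e. a z^2 + b z + c = 0 with a = 0.317, b = -0.13, c = 1.
Discriminant D = b^2 - 4ac = (-0.13)^2 - 4*(0.317)*1 = 0.0169 - (1.268) = -1.2511.
D < 0, so the roots are the complex-conjugate pair z = (-b +/- i sqrt(-D)) / (2a) = 0.205 +/- 1.7642i.
For a conjugate pair |z|^2 = z * conj(z) = (product of roots) = c/a = 1/(0.317) = 3.154574, so |z| = sqrt(3.154574) = 1.7761 for both roots.
Moduli of all roots: 1.7761, 1.7761.
All moduli strictly greater than 1? Yes.
Verdict: Invertible.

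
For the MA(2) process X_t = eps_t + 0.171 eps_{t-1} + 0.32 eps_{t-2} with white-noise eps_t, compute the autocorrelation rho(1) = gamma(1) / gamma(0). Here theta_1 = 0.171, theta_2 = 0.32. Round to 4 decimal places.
\rho(1) = 0.1995

For an MA(q) process with theta_0 = 1, the autocovariance is
  gamma(k) = sigma^2 * sum_{i=0..q-k} theta_i * theta_{i+k},
and rho(k) = gamma(k) / gamma(0). Sigma^2 cancels.
  numerator   = (1)*(0.171) + (0.171)*(0.32) = 0.22572.
  denominator = (1)^2 + (0.171)^2 + (0.32)^2 = 1.131641.
  rho(1) = 0.22572 / 1.131641 = 0.1995.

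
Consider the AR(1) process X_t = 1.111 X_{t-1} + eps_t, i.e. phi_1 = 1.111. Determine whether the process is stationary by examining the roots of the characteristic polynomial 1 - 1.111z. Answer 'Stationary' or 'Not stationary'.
\text{Not stationary}

The AR(p) characteristic polynomial is P(z) = 1 - 1.111z.
Stationarity requires all roots to lie outside the unit circle, i.e. |z| > 1 for every root.
This is linear in z: 1 + (-1.111) z = 0  =>  z = -1/(-1.111) = 0.90009,  |z| = 0.90009.
Moduli of all roots: 0.9001.
All moduli strictly greater than 1? No.
Verdict: Not stationary.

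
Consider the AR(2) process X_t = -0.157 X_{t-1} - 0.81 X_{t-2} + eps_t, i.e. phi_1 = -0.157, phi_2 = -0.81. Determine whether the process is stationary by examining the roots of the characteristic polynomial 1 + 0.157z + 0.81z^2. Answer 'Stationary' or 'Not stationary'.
\text{Stationary}

The AR(p) characteristic polynomial is P(z) = 1 + 0.157z + 0.81z^2.
Stationarity requires all roots to lie outside the unit circle, i.e. |z| > 1 for every root.
Set 1 + (0.157) z + (0.81) z^2 = 0, i.e. a z^2 + b z + c = 0 with a = 0.81, b = 0.157, c = 1.
Discriminant D = b^2 - 4ac = (0.157)^2 - 4*(0.81)*1 = 0.024649 - (3.24) = -3.215351.
D < 0, so the roots are the complex-conjugate pair z = (-b +/- i sqrt(-D)) / (2a) = -0.0969 +/- 1.1069i.
For a conjugate pair |z|^2 = z * conj(z) = (product of roots) = c/a = 1/(0.81) = 1.234568, so |z| = sqrt(1.234568) = 1.1111 for both roots.
Moduli of all roots: 1.1111, 1.1111.
All moduli strictly greater than 1? Yes.
Verdict: Stationary.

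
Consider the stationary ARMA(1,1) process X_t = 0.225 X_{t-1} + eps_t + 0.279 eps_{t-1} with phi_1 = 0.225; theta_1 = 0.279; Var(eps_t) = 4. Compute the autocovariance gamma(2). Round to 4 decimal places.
\gamma(2) = 0.5078

Multiply the model equation by X_{t-k} and take expectations. With theta_0 = psi_0 = 1 and psi_j the MA(infinity) weights, this gives
  gamma(k) - sum_i phi_i gamma(k-i) = c_k,
  c_k = sigma^2 * sum_{j=k..q} theta_j psi_{j-k}   (c_k = 0 for k > q),
using gamma(-m) = gamma(m).
psi-weights needed (psi_j = theta_j + sum_i phi_i psi_{j-i}):
  psi_1 = theta_1 + phi_1 = 0.279 + (0.225) = 0.504
Right-hand sides:
  c_0 = sigma^2 (1 + theta_1 psi_1) = 4 * (1 + (0.279)(0.504)) = 4 * 1.140616 = 4.562464
  c_1 = sigma^2 theta_1 = 4 * (0.279) = 1.116
  c_2 = 0
Equations for k = 0 and k = 1 (AR order 1):
  gamma(0) = phi_1 gamma(1) + c_0
  gamma(1) = phi_1 gamma(0) + c_1
Substituting the second into the first: gamma(0) (1 - phi_1^2) = c_0 + phi_1 c_1, so
  gamma(0) = (c_0 + phi_1 c_1) / (1 - phi_1^2) = (4.562464 + (0.225)(1.116)) / (1 - (0.225)^2) = 4.813564 / 0.949375 = 5.070245.
  gamma(1) = phi_1 gamma(0) + c_1 = (0.225)(5.070245) + (1.116) = 2.256805.
For k = 2 (> q): gamma(2) = phi_1 gamma(1) = (0.225)(2.256805) = 0.507781.
Therefore gamma(2) = 0.5078 (to 4 decimal places).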